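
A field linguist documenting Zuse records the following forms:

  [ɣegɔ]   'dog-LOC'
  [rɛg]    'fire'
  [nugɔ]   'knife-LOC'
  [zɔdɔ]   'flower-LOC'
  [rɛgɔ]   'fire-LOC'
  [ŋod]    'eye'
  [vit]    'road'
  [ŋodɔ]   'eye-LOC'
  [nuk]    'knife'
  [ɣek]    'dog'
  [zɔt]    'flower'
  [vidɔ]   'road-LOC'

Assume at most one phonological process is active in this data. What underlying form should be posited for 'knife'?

/nuk/

The root 'knife' surfaces as [nugɔ] and [nuk], with a stem-final [g] ~ [k] alternation.
The stem 'fire' ([rɛgɔ], [rɛg]) shows [g] unchanged in both environments, so [g] cannot be basic with [k] derived in isolation.
The alternation reflects intervocalic voicing: voiceless stops become voiced between vowels. /k/ is underlying.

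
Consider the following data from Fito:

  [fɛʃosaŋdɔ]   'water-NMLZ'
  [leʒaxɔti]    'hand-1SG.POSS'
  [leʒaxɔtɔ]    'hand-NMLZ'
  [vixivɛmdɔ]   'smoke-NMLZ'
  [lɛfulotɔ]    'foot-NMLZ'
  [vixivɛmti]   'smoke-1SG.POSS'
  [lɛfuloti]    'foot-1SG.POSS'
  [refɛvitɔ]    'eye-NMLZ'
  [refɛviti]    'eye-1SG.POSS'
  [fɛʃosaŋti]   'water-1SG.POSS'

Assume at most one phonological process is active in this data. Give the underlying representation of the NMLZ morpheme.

/-dɔ/

The NMLZ morpheme has two allomorphs, [-dɔ] and [-tɔ].
The 1SG.POSS suffix, which begins with [t], is invariant after every stem; so [t] is not altered by any rule here.
So the underlying form is /-dɔ/, and voiced stops become voiceless after a vowel.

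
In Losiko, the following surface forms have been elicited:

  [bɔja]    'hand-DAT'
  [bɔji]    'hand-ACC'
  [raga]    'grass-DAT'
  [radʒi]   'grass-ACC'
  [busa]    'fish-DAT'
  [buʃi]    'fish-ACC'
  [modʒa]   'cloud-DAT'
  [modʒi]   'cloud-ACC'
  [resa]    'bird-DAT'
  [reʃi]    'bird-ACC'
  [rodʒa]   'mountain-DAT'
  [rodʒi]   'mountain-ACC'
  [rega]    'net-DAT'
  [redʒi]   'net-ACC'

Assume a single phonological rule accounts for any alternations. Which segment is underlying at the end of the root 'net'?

/g/

The root 'net' surfaces as [rega] and [redʒi], with a stem-final [g] ~ [dʒ] alternation.
If /dʒ/ were underlying and a rule turned it into [g] before the DAT suffix, 'cloud' would also alternate; but it has [dʒ] in both [modʒa] and [modʒi].
The alternation reflects palatalization before a front vowel: /g/ and /s/ become palato-alveolar [dʒ] and [ʃ] before a front vowel. /g/ is underlying.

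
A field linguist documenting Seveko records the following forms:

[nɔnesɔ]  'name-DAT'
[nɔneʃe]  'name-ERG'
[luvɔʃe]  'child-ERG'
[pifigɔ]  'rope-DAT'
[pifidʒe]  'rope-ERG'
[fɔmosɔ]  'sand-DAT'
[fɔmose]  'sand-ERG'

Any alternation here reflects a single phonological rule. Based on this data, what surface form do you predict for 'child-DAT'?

[luvɔsɔ]

In [nɔnesɔ] and [nɔneʃe] the final segment of 'name' alternates: [s] ~ [ʃ].
If /s/ were underlying and a rule turned it into [ʃ] before the ERG suffix, 'sand' would also alternate; but it has [s] in both [fɔmosɔ] and [fɔmose].
The underlying segment must be /ʃ/; palato-alveolar /dʒ/ and /ʃ/ become [g] and [s] when no front vowel follows, yielding [s] there.
From [luvɔʃe] the stem 'child' is /luvɔʃ/; when no front vowel follows this yields [luvɔsɔ].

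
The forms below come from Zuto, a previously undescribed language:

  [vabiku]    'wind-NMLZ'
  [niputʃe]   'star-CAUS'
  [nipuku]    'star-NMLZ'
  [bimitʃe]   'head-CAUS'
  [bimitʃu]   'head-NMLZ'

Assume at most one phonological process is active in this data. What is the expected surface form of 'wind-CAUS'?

In [niputʃe] and [nipuku] the final segment of 'star' alternates: [tʃ] ~ [k].
The stem 'head' ([bimitʃe], [bimitʃu]) shows [tʃ] unchanged in both environments, so [tʃ] cannot be basic with [k] derived before the NMLZ suffix.
The underlying segment must be /k/; /k/ becomes palato-alveolar [tʃ] before a front vowel, yielding [tʃ] there.
From [vabiku] the stem 'wind' is /vabik/; before a front vowel this yields [vabitʃe].

[vabitʃe]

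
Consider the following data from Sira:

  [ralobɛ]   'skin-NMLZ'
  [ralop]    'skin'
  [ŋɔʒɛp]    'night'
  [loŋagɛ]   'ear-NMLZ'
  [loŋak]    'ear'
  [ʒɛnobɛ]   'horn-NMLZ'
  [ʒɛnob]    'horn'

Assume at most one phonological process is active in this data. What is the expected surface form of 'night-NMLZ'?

[ŋɔʒɛbɛ]

In [ralobɛ] and [ralop] the final segment of 'skin' alternates: [b] ~ [p].
The stem 'horn' ([ʒɛnobɛ], [ʒɛnob]) shows [b] unchanged in both environments, so [b] cannot be basic with [p] derived in isolation.
The underlying segment must be /p/; voiceless stops become voiced between vowels, yielding [b] there.
From [ŋɔʒɛp] the stem 'night' is /ŋɔʒɛp/; between vowels this yields [ŋɔʒɛbɛ].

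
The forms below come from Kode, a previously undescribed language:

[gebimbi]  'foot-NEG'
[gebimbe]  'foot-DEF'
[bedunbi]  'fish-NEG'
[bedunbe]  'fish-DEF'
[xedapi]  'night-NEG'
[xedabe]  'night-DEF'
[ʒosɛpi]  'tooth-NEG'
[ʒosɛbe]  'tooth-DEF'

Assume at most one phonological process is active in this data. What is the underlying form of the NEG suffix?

The NEG suffix surfaces as [-bi] and [-pi], depending on the final segment of the stem.
By contrast the DEF suffix keeps its initial [b] throughout — that segment must be underlying.
So the underlying form is /-pi/, and voiceless stops become voiced after a nasal.

/-pi/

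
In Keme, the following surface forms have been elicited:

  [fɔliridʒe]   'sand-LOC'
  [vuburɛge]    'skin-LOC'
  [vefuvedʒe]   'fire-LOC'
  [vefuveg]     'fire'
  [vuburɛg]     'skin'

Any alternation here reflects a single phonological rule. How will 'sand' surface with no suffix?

The stem for 'fire' ends in [g] in [vefuveg] but [dʒ] in [vefuvedʒe].
Compare 'skin', with invariant [g] in [vuburɛg] and [vuburɛge]: an analysis with underlying /g/ and a rule producing [dʒ] before the LOC suffix would wrongly predict alternation here too.
Therefore /dʒ/ is basic and [g] is derived by depalatalization (palato-alveolar /dʒ/ becomes [g] when no front vowel follows).
From [fɔliridʒe] the stem 'sand' is /fɔliridʒ/; when no front vowel follows this yields [fɔlirig].

[fɔlirig]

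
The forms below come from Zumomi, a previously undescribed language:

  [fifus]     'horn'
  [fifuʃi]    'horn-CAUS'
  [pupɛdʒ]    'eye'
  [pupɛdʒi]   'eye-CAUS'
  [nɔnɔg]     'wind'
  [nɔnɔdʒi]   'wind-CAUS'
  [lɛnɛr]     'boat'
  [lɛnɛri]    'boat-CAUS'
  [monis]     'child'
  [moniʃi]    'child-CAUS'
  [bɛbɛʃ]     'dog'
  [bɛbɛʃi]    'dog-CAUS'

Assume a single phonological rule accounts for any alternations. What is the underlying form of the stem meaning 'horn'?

/fifus/

In [fifus] and [fifuʃi] the final segment of 'horn' alternates: [s] ~ [ʃ].
If /ʃ/ were underlying and a rule turned it into [s] in isolation, 'dog' would also alternate; but it has [ʃ] in both [bɛbɛʃ] and [bɛbɛʃi].
The underlying segment must be /s/; /g/ and /s/ become palato-alveolar [dʒ] and [ʃ] before a front vowel, yielding [ʃ] there.
Hence 'horn' is /fifus/ underlyingly.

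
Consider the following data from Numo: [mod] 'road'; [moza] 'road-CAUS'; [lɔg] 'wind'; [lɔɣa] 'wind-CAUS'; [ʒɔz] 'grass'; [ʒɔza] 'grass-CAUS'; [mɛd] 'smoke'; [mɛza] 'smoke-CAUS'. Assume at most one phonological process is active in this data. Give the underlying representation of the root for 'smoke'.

The stem for 'smoke' ends in [d] in [mɛd] but [z] in [mɛza].
The stem 'grass' ([ʒɔz], [ʒɔza]) shows [z] unchanged in both environments, so [z] cannot be basic with [d] derived in isolation.
The underlying segment must be /d/; voiced stops become fricatives between vowels, yielding [z] there.

/mɛd/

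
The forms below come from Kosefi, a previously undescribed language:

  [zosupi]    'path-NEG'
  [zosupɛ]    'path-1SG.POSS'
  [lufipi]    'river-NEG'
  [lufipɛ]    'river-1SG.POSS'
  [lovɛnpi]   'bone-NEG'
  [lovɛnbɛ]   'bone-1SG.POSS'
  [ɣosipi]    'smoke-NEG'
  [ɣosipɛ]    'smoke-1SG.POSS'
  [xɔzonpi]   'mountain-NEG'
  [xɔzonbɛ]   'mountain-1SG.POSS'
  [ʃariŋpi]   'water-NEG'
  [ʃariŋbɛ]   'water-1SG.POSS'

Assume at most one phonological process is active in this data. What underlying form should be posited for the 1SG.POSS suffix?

/-bɛ/

The 1SG.POSS suffix surfaces as [-bɛ] and [-pɛ], depending on the final segment of the stem.
The NEG suffix, which begins with [p], is invariant after every stem; so [p] is not altered by any rule here.
So the underlying form is /-bɛ/, and voiced stops become voiceless after a vowel.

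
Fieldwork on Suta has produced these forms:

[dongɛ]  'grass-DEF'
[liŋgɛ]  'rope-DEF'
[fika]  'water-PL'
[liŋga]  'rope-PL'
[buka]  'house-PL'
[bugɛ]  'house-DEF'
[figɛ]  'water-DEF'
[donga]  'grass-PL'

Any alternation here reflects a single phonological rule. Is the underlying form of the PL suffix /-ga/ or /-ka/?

The PL morpheme has two allomorphs, [-ga] and [-ka].
By contrast the DEF suffix keeps its initial [g] throughout — that segment must be underlying.
The PL suffix is therefore /-ka/ underlyingly, with post-nasal voicing: voiceless stops become voiced after a nasal.

/-ka/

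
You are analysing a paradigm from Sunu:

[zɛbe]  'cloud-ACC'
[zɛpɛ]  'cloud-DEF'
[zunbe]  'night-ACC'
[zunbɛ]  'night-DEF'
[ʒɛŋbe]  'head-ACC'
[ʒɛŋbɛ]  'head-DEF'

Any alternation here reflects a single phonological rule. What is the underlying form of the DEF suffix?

The DEF suffix surfaces as [-bɛ] and [-pɛ], depending on the final segment of the stem.
The ACC suffix, which begins with [b], is invariant after every stem; so [b] is not altered by any rule here.
So the underlying form is /-pɛ/, and voiceless stops become voiced after a nasal.

/-pɛ/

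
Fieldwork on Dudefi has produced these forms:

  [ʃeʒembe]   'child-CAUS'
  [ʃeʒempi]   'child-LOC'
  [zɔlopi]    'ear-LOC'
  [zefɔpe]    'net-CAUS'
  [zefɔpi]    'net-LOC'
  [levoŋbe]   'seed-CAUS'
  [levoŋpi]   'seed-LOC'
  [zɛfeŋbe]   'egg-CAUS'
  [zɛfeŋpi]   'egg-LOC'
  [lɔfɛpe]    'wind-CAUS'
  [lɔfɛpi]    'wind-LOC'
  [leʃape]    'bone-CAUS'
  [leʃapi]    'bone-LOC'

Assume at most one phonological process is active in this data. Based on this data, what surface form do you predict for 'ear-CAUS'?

The CAUS morpheme has two allomorphs, [-be] and [-pe].
By contrast the LOC suffix keeps its initial [p] throughout — that segment must be underlying.
So the underlying form is /-be/, and voiced stops become voiceless after a vowel.
After 'ear', which ends in a vowel, the suffix surfaces as [-pe], giving [zɔlope].

[zɔlope]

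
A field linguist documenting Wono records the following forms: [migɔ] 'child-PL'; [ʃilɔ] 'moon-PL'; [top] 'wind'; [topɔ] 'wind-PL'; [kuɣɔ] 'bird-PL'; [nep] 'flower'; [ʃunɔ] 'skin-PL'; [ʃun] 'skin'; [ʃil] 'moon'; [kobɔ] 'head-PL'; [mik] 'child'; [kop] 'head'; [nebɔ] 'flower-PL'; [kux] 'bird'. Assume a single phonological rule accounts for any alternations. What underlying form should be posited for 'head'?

'head' shows [p] ~ [b] at the end of the stem ([kop] vs [kobɔ]).
But 'wind' keeps [p] in both environments ([top], [topɔ]), so there is no rule changing /p/ to [b] before the PL suffix.
The underlying segment must be /b/; voiced obstruents become voiceless word-finally, yielding [p] there.
The underlying form of 'head' is therefore /kob/.

/kob/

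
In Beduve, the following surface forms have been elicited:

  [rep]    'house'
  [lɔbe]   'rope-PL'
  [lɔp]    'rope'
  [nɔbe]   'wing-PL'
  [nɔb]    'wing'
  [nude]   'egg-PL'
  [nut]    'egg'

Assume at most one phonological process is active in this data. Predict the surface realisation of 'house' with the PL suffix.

[rebe]

'rope' shows [b] ~ [p] at the end of the stem ([lɔbe] vs [lɔp]).
The stem 'wing' ([nɔbe], [nɔb]) shows [b] unchanged in both environments, so [b] cannot be basic with [p] derived in isolation.
Therefore /p/ is basic and [b] is derived by intervocalic voicing (voiceless stops become voiced between vowels).
From [rep] the stem 'house' is /rep/; between vowels this yields [rebe].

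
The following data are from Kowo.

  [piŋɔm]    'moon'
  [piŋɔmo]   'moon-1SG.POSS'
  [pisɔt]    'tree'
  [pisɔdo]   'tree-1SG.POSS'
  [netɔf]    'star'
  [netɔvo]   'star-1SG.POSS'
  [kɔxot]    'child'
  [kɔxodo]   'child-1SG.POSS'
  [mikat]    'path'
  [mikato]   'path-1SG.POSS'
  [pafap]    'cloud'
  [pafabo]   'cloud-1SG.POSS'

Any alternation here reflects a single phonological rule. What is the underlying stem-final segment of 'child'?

In [kɔxot] and [kɔxodo] the final segment of 'child' alternates: [t] ~ [d].
Compare 'path', with invariant [t] in [mikat] and [mikato]: an analysis with underlying /t/ and a rule producing [d] before the 1SG.POSS suffix would wrongly predict alternation here too.
The underlying segment must be /d/; voiced obstruents become voiceless word-finally, yielding [t] there.

/d/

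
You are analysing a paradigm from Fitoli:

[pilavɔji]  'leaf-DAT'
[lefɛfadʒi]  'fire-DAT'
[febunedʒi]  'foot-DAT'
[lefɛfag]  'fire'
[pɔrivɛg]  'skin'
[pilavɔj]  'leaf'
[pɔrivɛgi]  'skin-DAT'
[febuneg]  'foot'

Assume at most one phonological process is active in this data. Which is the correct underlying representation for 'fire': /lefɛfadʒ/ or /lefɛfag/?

/lefɛfadʒ/

'fire' shows [dʒ] ~ [g] at the end of the stem ([lefɛfadʒi] vs [lefɛfag]).
If /g/ were underlying and a rule turned it into [dʒ] before the DAT suffix, 'skin' would also alternate; but it has [g] in both [pɔrivɛgi] and [pɔrivɛg].
The underlying segment must be /dʒ/; palato-alveolar /dʒ/ becomes [g] when no front vowel follows, yielding [g] there.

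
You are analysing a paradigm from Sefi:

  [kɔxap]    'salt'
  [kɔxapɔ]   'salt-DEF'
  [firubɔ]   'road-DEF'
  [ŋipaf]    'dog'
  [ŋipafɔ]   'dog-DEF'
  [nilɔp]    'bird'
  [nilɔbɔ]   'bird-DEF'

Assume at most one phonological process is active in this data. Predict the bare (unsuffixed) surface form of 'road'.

[firup]

'bird' shows [p] ~ [b] at the end of the stem ([nilɔp] vs [nilɔbɔ]).
But 'salt' keeps [p] in both environments ([kɔxap], [kɔxapɔ]), so there is no rule changing /p/ to [b] before the DEF suffix.
The alternation reflects word-final obstruent devoicing: voiced obstruents become voiceless word-finally. /b/ is underlying.
The one attested form of 'road', [firubɔ], shows underlying /firub/. Applying the same rule word-finally gives [firup].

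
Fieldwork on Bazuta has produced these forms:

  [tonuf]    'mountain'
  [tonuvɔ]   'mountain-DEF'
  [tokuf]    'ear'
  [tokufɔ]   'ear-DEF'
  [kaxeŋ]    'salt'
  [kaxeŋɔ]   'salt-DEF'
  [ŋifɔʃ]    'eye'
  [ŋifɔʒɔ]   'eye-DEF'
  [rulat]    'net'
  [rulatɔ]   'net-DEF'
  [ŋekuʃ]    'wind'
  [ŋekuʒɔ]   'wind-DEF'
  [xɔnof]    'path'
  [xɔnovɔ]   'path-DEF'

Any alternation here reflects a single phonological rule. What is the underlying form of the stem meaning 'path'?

/xɔnov/

The root 'path' surfaces as [xɔnof] and [xɔnovɔ], with a stem-final [f] ~ [v] alternation.
Compare 'ear', with invariant [f] in [tokuf] and [tokufɔ]: an analysis with underlying /f/ and a rule producing [v] before the DEF suffix would wrongly predict alternation here too.
So /v/ is underlying, and a rule of word-final obstruent devoicing — voiced obstruents become voiceless word-finally — gives [f].
Hence 'path' is /xɔnov/ underlyingly.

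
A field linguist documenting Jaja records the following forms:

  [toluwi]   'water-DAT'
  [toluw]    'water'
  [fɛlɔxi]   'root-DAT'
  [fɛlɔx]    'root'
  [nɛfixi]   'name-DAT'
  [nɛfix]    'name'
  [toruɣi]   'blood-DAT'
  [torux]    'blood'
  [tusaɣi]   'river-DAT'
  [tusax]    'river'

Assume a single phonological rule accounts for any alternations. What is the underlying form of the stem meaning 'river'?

The root 'river' surfaces as [tusaɣi] and [tusax], with a stem-final [ɣ] ~ [x] alternation.
If /x/ were underlying and a rule turned it into [ɣ] before the DAT suffix, 'root' would also alternate; but it has [x] in both [fɛlɔxi] and [fɛlɔx].
Therefore /ɣ/ is basic and [x] is derived by word-final obstruent devoicing (voiced obstruents become voiceless word-finally).
So 'river' = /tusaɣ/.

/tusaɣ/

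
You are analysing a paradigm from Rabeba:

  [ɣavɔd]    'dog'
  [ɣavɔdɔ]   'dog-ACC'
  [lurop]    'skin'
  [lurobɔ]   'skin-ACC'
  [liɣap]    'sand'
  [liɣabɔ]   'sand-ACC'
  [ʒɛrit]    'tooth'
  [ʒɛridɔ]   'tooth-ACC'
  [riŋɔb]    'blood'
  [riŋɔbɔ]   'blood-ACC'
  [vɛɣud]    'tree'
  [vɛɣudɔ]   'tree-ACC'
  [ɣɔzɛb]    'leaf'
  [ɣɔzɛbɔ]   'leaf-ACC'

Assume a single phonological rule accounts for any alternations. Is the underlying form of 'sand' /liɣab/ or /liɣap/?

/liɣap/

In [liɣap] and [liɣabɔ] the final segment of 'sand' alternates: [p] ~ [b].
If /b/ were underlying and a rule turned it into [p] in isolation, 'leaf' would also alternate; but it has [b] in both [ɣɔzɛb] and [ɣɔzɛbɔ].
So /p/ is underlying, and a rule of intervocalic voicing — voiceless stops become voiced between vowels — gives [b].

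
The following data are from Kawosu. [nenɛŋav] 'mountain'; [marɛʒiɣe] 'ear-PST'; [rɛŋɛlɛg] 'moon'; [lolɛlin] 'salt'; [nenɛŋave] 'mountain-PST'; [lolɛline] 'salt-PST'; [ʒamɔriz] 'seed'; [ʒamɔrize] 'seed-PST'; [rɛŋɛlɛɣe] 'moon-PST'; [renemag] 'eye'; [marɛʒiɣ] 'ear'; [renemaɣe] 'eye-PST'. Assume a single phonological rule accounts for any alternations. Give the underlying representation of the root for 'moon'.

/rɛŋɛlɛg/

'moon' shows [g] ~ [ɣ] at the end of the stem ([rɛŋɛlɛg] vs [rɛŋɛlɛɣe]).
If /ɣ/ were underlying and a rule turned it into [g] in isolation, 'ear' would also alternate; but it has [ɣ] in both [marɛʒiɣ] and [marɛʒiɣe].
The alternation reflects intervocalic spirantization: voiced stops become fricatives between vowels. /g/ is underlying.
So 'moon' = /rɛŋɛlɛg/.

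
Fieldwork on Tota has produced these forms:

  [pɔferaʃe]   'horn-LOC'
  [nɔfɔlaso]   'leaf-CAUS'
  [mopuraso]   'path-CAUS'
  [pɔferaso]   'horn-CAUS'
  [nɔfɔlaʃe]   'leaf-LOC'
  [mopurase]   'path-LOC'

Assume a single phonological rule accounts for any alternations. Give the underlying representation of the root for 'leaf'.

/nɔfɔlaʃ/

In [nɔfɔlaso] and [nɔfɔlaʃe] the final segment of 'leaf' alternates: [s] ~ [ʃ].
The stem 'path' ([mopuraso], [mopurase]) shows [s] unchanged in both environments, so [s] cannot be basic with [ʃ] derived before the LOC suffix.
So /ʃ/ is underlying, and a rule of depalatalization — palato-alveolar /ʃ/ becomes [s] when no front vowel follows — gives [s].
The underlying form of 'leaf' is therefore /nɔfɔlaʃ/.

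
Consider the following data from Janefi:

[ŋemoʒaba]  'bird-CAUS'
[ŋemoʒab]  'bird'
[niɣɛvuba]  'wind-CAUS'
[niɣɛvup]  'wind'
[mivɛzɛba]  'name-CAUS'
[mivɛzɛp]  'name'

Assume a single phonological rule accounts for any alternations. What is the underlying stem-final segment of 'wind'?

The stem for 'wind' ends in [b] in [niɣɛvuba] but [p] in [niɣɛvup].
Compare 'bird', with invariant [b] in [ŋemoʒaba] and [ŋemoʒab]: an analysis with underlying /b/ and a rule producing [p] in isolation would wrongly predict alternation here too.
The underlying segment must be /p/; voiceless stops become voiced between vowels, yielding [b] there.

/p/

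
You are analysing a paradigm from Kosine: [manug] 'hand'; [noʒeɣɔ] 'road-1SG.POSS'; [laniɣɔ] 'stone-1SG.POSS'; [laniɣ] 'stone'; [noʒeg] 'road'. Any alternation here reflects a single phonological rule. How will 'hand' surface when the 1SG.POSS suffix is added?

The root 'road' surfaces as [noʒeɣɔ] and [noʒeg], with a stem-final [ɣ] ~ [g] alternation.
Compare 'stone', with invariant [ɣ] in [laniɣɔ] and [laniɣ]: an analysis with underlying /ɣ/ and a rule producing [g] in isolation would wrongly predict alternation here too.
The alternation reflects intervocalic spirantization: voiced stops become fricatives between vowels. /g/ is underlying.
The one attested form of 'hand', [manug], shows underlying /manug/. Applying the same rule between vowels gives [manuɣɔ].

[manuɣɔ]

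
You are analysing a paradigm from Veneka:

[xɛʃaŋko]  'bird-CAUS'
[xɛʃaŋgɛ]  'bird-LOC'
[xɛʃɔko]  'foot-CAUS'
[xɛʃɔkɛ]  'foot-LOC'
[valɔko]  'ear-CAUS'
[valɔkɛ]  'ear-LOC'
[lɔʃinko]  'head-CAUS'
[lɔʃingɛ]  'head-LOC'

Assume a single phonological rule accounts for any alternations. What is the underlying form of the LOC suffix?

/-gɛ/

The LOC suffix surfaces as [-gɛ] and [-kɛ], depending on the final segment of the stem.
The CAUS suffix, which begins with [k], is invariant after every stem; so [k] is not altered by any rule here.
The LOC suffix is therefore /-gɛ/ underlyingly, with post-vocalic devoicing: voiced stops become voiceless after a vowel.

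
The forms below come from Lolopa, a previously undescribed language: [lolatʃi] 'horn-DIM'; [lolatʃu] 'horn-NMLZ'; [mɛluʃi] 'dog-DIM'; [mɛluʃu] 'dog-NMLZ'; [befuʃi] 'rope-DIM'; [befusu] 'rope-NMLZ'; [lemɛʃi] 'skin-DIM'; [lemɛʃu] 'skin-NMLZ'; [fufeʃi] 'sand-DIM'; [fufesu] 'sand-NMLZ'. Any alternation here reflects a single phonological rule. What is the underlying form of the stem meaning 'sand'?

'sand' shows [ʃ] ~ [s] at the end of the stem ([fufeʃi] vs [fufesu]).
The stem 'dog' ([mɛluʃi], [mɛluʃu]) shows [ʃ] unchanged in both environments, so [ʃ] cannot be basic with [s] derived before the NMLZ suffix.
So /s/ is underlying, and a rule of palatalization before a front vowel — /s/ becomes palato-alveolar [ʃ] before a front vowel — gives [ʃ].
Hence 'sand' is /fufes/ underlyingly.

/fufes/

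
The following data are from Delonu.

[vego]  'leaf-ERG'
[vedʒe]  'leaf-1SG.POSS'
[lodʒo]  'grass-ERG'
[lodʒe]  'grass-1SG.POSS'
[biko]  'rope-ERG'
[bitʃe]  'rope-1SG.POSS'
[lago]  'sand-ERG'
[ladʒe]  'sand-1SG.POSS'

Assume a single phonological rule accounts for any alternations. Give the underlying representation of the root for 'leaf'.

The root 'leaf' surfaces as [vego] and [vedʒe], with a stem-final [g] ~ [dʒ] alternation.
Compare 'grass', with invariant [dʒ] in [lodʒo] and [lodʒe]: an analysis with underlying /dʒ/ and a rule producing [g] before the ERG suffix would wrongly predict alternation here too.
The underlying segment must be /g/; /k/ and /g/ become palato-alveolar [tʃ] and [dʒ] before a front vowel, yielding [dʒ] there.

/veg/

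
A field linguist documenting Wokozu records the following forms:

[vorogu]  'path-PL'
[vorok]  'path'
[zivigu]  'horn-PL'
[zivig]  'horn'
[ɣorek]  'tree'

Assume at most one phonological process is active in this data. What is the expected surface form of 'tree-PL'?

[ɣoregu]

The stem for 'path' ends in [g] in [vorogu] but [k] in [vorok].
But 'horn' keeps [g] in both environments ([zivigu], [zivig]), so there is no rule changing /g/ to [k] in isolation.
The underlying segment must be /k/; voiceless stops become voiced between vowels, yielding [g] there.
The one attested form of 'tree', [ɣorek], shows underlying /ɣorek/. Applying the same rule between vowels gives [ɣoregu].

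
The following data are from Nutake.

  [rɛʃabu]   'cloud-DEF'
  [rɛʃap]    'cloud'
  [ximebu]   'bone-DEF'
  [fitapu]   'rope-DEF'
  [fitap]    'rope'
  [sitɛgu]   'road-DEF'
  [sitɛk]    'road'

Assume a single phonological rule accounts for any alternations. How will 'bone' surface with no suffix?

In [rɛʃabu] and [rɛʃap] the final segment of 'cloud' alternates: [b] ~ [p].
The stem 'rope' ([fitapu], [fitap]) shows [p] unchanged in both environments, so [p] cannot be basic with [b] derived before the DEF suffix.
Therefore /b/ is basic and [p] is derived by word-final obstruent devoicing (voiced obstruents become voiceless word-finally).
The one attested form of 'bone', [ximebu], shows underlying /ximeb/. Applying the same rule word-finally gives [ximep].

[ximep]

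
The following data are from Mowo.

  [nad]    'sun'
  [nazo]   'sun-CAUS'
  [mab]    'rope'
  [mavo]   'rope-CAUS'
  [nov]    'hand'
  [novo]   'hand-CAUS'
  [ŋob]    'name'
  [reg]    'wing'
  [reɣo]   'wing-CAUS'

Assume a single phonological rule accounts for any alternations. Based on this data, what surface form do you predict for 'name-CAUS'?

[ŋovo]

'rope' shows [b] ~ [v] at the end of the stem ([mab] vs [mavo]).
The stem 'hand' ([nov], [novo]) shows [v] unchanged in both environments, so [v] cannot be basic with [b] derived in isolation.
Therefore /b/ is basic and [v] is derived by intervocalic spirantization (voiced stops become fricatives between vowels).
From [ŋob] the stem 'name' is /ŋob/; between vowels this yields [ŋovo].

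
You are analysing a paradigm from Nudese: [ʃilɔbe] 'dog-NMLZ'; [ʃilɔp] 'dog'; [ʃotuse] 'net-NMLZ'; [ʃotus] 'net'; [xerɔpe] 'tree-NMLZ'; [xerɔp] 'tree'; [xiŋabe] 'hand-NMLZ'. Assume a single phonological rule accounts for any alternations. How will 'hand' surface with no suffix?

[xiŋap]

The stem for 'dog' ends in [b] in [ʃilɔbe] but [p] in [ʃilɔp].
But 'tree' keeps [p] in both environments ([xerɔpe], [xerɔp]), so there is no rule changing /p/ to [b] before the NMLZ suffix.
So /b/ is underlying, and a rule of word-final obstruent devoicing — voiced obstruents become voiceless word-finally — gives [p].
The one attested form of 'hand', [xiŋabe], shows underlying /xiŋab/. Applying the same rule word-finally gives [xiŋap].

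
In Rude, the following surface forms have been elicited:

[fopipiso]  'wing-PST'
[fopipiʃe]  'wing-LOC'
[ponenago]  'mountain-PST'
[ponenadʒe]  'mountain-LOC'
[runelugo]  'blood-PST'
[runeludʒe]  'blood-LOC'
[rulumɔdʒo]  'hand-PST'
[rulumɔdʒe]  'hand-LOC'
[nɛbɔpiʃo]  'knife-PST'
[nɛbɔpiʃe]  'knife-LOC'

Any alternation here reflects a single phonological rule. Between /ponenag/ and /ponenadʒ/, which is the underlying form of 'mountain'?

In [ponenago] and [ponenadʒe] the final segment of 'mountain' alternates: [g] ~ [dʒ].
The stem 'hand' ([rulumɔdʒo], [rulumɔdʒe]) shows [dʒ] unchanged in both environments, so [dʒ] cannot be basic with [g] derived before the PST suffix.
The alternation reflects palatalization before a front vowel: /g/ and /s/ become palato-alveolar [dʒ] and [ʃ] before a front vowel. /g/ is underlying.

/ponenag/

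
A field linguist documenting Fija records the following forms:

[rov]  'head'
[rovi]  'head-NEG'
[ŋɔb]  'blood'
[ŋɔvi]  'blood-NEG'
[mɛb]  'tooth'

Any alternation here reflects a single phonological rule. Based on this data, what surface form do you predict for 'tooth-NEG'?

[mɛvi]

The root 'blood' surfaces as [ŋɔb] and [ŋɔvi], with a stem-final [b] ~ [v] alternation.
If /v/ were underlying and a rule turned it into [b] in isolation, 'head' would also alternate; but it has [v] in both [rov] and [rovi].
The alternation reflects intervocalic spirantization: voiced stops become fricatives between vowels. /b/ is underlying.
From [mɛb] the stem 'tooth' is /mɛb/; between vowels this yields [mɛvi].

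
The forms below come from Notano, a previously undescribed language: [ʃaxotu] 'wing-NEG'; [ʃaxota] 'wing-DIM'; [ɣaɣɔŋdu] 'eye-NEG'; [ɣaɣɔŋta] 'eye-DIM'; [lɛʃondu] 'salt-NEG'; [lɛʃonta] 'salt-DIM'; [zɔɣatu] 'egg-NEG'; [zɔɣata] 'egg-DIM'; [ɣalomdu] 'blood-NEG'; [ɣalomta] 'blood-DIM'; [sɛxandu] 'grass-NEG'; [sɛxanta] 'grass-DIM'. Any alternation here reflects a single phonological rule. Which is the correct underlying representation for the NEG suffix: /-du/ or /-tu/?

/-du/

The NEG morpheme has two allomorphs, [-du] and [-tu].
By contrast the DIM suffix keeps its initial [t] throughout — that segment must be underlying.
So the underlying form is /-du/, and voiced stops become voiceless after a vowel.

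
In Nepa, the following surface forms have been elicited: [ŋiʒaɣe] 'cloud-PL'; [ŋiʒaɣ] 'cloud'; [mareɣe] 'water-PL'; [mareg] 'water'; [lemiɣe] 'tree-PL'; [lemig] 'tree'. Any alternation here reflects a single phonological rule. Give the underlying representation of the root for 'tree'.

/lemig/

In [lemiɣe] and [lemig] the final segment of 'tree' alternates: [ɣ] ~ [g].
But 'cloud' keeps [ɣ] in both environments ([ŋiʒaɣe], [ŋiʒaɣ]), so there is no rule changing /ɣ/ to [g] in isolation.
Therefore /g/ is basic and [ɣ] is derived by intervocalic spirantization (voiced stops become fricatives between vowels).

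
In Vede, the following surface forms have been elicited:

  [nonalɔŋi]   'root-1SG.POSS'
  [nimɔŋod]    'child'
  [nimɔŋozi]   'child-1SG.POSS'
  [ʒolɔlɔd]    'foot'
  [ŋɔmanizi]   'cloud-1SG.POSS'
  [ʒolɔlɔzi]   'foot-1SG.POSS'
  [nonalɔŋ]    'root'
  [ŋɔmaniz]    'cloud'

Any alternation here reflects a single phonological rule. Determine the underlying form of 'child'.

In [nimɔŋozi] and [nimɔŋod] the final segment of 'child' alternates: [z] ~ [d].
If /z/ were underlying and a rule turned it into [d] in isolation, 'cloud' would also alternate; but it has [z] in both [ŋɔmanizi] and [ŋɔmaniz].
The underlying segment must be /d/; voiced stops become fricatives between vowels, yielding [z] there.

/nimɔŋod/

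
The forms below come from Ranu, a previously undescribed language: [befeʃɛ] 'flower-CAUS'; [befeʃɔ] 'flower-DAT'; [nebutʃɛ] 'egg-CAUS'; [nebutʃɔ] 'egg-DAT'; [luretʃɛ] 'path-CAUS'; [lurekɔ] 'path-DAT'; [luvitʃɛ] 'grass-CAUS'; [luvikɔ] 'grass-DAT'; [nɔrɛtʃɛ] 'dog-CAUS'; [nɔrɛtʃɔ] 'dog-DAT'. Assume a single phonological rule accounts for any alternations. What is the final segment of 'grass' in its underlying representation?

'grass' shows [tʃ] ~ [k] at the end of the stem ([luvitʃɛ] vs [luvikɔ]).
If /tʃ/ were underlying and a rule turned it into [k] before the DAT suffix, 'dog' would also alternate; but it has [tʃ] in both [nɔrɛtʃɛ] and [nɔrɛtʃɔ].
Therefore /k/ is basic and [tʃ] is derived by palatalization before a front vowel (/k/ becomes palato-alveolar [tʃ] before a front vowel).

/k/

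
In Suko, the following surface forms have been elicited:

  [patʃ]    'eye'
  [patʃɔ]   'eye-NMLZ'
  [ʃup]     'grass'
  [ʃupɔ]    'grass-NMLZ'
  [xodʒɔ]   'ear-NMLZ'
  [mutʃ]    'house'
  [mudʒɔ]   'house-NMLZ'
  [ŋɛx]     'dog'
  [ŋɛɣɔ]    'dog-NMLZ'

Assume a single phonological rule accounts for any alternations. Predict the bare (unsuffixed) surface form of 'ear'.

'house' shows [tʃ] ~ [dʒ] at the end of the stem ([mutʃ] vs [mudʒɔ]).
But 'eye' keeps [tʃ] in both environments ([patʃ], [patʃɔ]), so there is no rule changing /tʃ/ to [dʒ] before the NMLZ suffix.
The alternation reflects word-final obstruent devoicing: voiced obstruents become voiceless word-finally. /dʒ/ is underlying.
From [xodʒɔ] the stem 'ear' is /xodʒ/; word-finally this yields [xotʃ].

[xotʃ]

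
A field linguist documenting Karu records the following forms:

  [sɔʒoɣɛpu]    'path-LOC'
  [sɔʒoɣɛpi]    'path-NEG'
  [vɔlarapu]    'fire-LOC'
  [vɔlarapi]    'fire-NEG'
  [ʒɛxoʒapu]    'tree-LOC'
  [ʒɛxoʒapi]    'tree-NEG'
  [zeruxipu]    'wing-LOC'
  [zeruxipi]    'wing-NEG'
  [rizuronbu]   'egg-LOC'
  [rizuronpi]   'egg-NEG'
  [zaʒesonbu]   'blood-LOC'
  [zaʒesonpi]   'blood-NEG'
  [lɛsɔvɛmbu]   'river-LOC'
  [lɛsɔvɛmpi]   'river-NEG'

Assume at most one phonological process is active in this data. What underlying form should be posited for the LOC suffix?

/-bu/

The LOC suffix surfaces as [-bu] and [-pu], depending on the final segment of the stem.
By contrast the NEG suffix keeps its initial [p] throughout — that segment must be underlying.
So the underlying form is /-bu/, and voiced stops become voiceless after a vowel.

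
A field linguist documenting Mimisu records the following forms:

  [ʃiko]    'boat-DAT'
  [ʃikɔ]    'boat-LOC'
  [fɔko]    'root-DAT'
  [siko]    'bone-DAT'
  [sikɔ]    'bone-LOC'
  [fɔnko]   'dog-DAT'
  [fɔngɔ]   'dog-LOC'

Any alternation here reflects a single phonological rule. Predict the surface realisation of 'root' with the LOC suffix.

[fɔkɔ]

The LOC morpheme has two allomorphs, [-gɔ] and [-kɔ].
The DAT suffix, which begins with [k], is invariant after every stem; so [k] is not altered by any rule here.
So the underlying form is /-gɔ/, and voiced stops become voiceless after a vowel.
After 'root', which ends in a vowel, the suffix surfaces as [-kɔ], giving [fɔkɔ].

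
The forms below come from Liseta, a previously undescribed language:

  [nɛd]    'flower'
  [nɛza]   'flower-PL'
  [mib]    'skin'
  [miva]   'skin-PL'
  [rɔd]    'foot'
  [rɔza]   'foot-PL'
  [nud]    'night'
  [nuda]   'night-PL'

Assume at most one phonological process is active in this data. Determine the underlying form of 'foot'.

In [rɔd] and [rɔza] the final segment of 'foot' alternates: [d] ~ [z].
Compare 'night', with invariant [d] in [nud] and [nuda]: an analysis with underlying /d/ and a rule producing [z] before the PL suffix would wrongly predict alternation here too.
So /z/ is underlying, and a rule of word-final hardening — voiced fricatives become stops word-finally — gives [d].
Hence 'foot' is /rɔz/ underlyingly.

/rɔz/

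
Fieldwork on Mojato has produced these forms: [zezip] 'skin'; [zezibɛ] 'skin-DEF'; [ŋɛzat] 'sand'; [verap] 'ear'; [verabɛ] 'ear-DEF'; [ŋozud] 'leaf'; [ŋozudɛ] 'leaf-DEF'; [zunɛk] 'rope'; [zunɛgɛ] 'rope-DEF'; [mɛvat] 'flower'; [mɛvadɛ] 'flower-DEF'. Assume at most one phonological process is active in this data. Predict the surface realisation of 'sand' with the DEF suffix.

In [mɛvat] and [mɛvadɛ] the final segment of 'flower' alternates: [t] ~ [d].
Compare 'leaf', with invariant [d] in [ŋozud] and [ŋozudɛ]: an analysis with underlying /d/ and a rule producing [t] in isolation would wrongly predict alternation here too.
The underlying segment must be /t/; voiceless stops become voiced between vowels, yielding [d] there.
The one attested form of 'sand', [ŋɛzat], shows underlying /ŋɛzat/. Applying the same rule between vowels gives [ŋɛzadɛ].

[ŋɛzadɛ]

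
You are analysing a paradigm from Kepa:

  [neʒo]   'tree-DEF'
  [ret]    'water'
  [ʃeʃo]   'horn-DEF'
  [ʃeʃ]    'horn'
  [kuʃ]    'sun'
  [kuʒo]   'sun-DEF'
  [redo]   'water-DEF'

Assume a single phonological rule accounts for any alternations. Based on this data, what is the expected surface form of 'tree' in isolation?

[neʃ]

The root 'sun' surfaces as [kuʒo] and [kuʃ], with a stem-final [ʒ] ~ [ʃ] alternation.
The stem 'horn' ([ʃeʃo], [ʃeʃ]) shows [ʃ] unchanged in both environments, so [ʃ] cannot be basic with [ʒ] derived before the DEF suffix.
Therefore /ʒ/ is basic and [ʃ] is derived by word-final obstruent devoicing (voiced obstruents become voiceless word-finally).
From [neʒo] the stem 'tree' is /neʒ/; word-finally this yields [neʃ].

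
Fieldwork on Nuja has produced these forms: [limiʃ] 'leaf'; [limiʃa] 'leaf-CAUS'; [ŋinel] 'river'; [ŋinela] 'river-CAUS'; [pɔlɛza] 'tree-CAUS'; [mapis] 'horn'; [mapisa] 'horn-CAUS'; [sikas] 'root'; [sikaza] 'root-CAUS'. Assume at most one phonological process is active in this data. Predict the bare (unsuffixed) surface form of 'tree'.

[pɔlɛs]

The root 'root' surfaces as [sikas] and [sikaza], with a stem-final [s] ~ [z] alternation.
But 'horn' keeps [s] in both environments ([mapis], [mapisa]), so there is no rule changing /s/ to [z] before the CAUS suffix.
The alternation reflects word-final obstruent devoicing: voiced obstruents become voiceless word-finally. /z/ is underlying.
The one attested form of 'tree', [pɔlɛza], shows underlying /pɔlɛz/. Applying the same rule word-finally gives [pɔlɛs].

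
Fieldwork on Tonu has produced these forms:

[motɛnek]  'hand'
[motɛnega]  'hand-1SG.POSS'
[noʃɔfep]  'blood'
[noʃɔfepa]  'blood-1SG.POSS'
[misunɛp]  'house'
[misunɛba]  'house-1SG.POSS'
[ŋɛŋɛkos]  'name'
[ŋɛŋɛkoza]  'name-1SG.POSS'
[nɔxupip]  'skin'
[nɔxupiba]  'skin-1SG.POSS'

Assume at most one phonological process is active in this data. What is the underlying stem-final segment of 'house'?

In [misunɛp] and [misunɛba] the final segment of 'house' alternates: [p] ~ [b].
Compare 'blood', with invariant [p] in [noʃɔfep] and [noʃɔfepa]: an analysis with underlying /p/ and a rule producing [b] before the 1SG.POSS suffix would wrongly predict alternation here too.
The alternation reflects word-final obstruent devoicing: voiced obstruents become voiceless word-finally. /b/ is underlying.

/b/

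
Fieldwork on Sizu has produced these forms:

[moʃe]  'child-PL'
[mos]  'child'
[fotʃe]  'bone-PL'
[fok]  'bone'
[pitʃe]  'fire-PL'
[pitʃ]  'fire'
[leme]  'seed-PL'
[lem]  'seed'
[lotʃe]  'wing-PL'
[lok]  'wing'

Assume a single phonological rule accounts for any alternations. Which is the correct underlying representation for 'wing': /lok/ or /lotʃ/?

/lok/

'wing' shows [tʃ] ~ [k] at the end of the stem ([lotʃe] vs [lok]).
If /tʃ/ were underlying and a rule turned it into [k] in isolation, 'fire' would also alternate; but it has [tʃ] in both [pitʃe] and [pitʃ].
Therefore /k/ is basic and [tʃ] is derived by palatalization before a front vowel (/k/ and /s/ become palato-alveolar [tʃ] and [ʃ] before a front vowel).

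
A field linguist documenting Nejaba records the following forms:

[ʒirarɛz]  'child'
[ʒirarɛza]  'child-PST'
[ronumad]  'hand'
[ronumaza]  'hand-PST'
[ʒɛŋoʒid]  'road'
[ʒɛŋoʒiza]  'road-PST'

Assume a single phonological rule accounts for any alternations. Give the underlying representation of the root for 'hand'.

/ronumad/

In [ronumad] and [ronumaza] the final segment of 'hand' alternates: [d] ~ [z].
Compare 'child', with invariant [z] in [ʒirarɛz] and [ʒirarɛza]: an analysis with underlying /z/ and a rule producing [d] in isolation would wrongly predict alternation here too.
So /d/ is underlying, and a rule of intervocalic spirantization — voiced stops become fricatives between vowels — gives [z].
Hence 'hand' is /ronumad/ underlyingly.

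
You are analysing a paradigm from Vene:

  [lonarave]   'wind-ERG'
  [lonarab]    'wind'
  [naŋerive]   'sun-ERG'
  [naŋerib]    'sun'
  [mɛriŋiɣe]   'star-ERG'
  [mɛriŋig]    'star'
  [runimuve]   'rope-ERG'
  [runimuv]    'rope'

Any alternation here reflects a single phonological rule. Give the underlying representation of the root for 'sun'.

'sun' shows [v] ~ [b] at the end of the stem ([naŋerive] vs [naŋerib]).
Compare 'rope', with invariant [v] in [runimuve] and [runimuv]: an analysis with underlying /v/ and a rule producing [b] in isolation would wrongly predict alternation here too.
The underlying segment must be /b/; voiced stops become fricatives between vowels, yielding [v] there.
Hence 'sun' is /naŋerib/ underlyingly.

/naŋerib/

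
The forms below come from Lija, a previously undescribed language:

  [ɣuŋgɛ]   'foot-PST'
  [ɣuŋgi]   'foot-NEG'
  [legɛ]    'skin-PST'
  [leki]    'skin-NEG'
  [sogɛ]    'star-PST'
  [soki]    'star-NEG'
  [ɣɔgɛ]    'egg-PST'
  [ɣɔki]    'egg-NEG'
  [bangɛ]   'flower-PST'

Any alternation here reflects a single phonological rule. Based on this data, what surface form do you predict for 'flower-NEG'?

[bangi]

The NEG suffix surfaces as [-gi] and [-ki], depending on the final segment of the stem.
By contrast the PST suffix keeps its initial [g] throughout — that segment must be underlying.
So the underlying form is /-ki/, and voiceless stops become voiced after a nasal.
After 'flower', which ends in a nasal, the suffix surfaces as [-gi], giving [bangi].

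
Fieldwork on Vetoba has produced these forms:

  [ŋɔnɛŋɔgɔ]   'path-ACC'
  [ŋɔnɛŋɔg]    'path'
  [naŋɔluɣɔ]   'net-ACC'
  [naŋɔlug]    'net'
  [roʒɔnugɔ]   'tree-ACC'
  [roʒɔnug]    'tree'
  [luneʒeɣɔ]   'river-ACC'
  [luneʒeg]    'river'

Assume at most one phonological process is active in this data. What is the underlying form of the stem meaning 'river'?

/luneʒeɣ/

In [luneʒeɣɔ] and [luneʒeg] the final segment of 'river' alternates: [ɣ] ~ [g].
The stem 'tree' ([roʒɔnugɔ], [roʒɔnug]) shows [g] unchanged in both environments, so [g] cannot be basic with [ɣ] derived before the ACC suffix.
The underlying segment must be /ɣ/; voiced fricatives become stops word-finally, yielding [g] there.
The underlying form of 'river' is therefore /luneʒeɣ/.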